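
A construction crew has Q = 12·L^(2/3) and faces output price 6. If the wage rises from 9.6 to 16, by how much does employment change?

From P·MP_L = w with MP_L = 8·L^(-1/3), the labor demand is L(w) = (48/w)^(3).
At w = 9.6: L = 125. At w = 16: L = 27.
ΔL = 27 − 125 = -98.

ΔL = -98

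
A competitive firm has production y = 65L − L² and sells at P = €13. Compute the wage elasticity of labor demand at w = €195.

ε = -0.3

From P·MP_L = w with MP_L = 65 − 2L, labor demand is L(w) = (65 − w/13)/2.
dL/dw = −1/(26) = -1/26.
At w = 195, L = 25, so ε = (dL/dw)·(w/L) = (-1/26)·(195/25) = -0.3.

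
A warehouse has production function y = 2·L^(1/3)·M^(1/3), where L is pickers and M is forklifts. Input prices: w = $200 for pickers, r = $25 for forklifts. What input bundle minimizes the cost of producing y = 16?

Cost minimization requires the marginal rate of technical substitution to equal the input-price ratio: MP_L/MP_M = w/r.
Here MP_L/MP_M = (1/3)·(M/L)/(1/3) = (M/L). Setting this equal to 200/25 = 8 gives M = 8L.
Substituting into y = 16: 2·L^(1/3)·(8L)^(1/3) = 16.
Solving, L = 8 and M = 64.

L* = 8, M* = 64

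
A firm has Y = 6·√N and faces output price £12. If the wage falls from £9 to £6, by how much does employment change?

From P·MP_N = w with MP_N = 3·N^(-1/2), the labor demand is N(w) = (36/w)^(2).
At w = 9: N = 16. At w = 6: N = 36.
ΔN = 36 − 16 = 20.

ΔN = 20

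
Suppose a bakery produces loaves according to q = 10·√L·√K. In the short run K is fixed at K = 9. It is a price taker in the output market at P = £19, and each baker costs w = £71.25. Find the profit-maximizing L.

With K = 9, MP_L = (1/2)·10·L^(-1/2)·9^(1/2) = 15·L^(-1/2).
Profit maximization for a price taker requires P·MP_L = w: 19·15·L^(-1/2) = 71.25.
So L^(-1/2) = 0.25, which gives L = 16.

L* = 16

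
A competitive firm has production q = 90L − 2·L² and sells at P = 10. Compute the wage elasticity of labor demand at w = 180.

From P·MP_L = w with MP_L = 90 − 4L, labor demand is L(w) = (90 − w/10)/4.
dL/dw = −1/(40) = -0.025.
At w = 180, L = 18, so ε = (dL/dw)·(w/L) = (-0.025)·(180/18) = -0.25.

ε = -0.25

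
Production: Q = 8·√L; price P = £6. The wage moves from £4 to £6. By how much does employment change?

ΔL = -20

From P·MP_L = w with MP_L = 4·L^(-1/2), the labor demand is L(w) = (24/w)^(2).
At w = 4: L = 36. At w = 6: L = 16.
ΔL = 16 − 36 = -20.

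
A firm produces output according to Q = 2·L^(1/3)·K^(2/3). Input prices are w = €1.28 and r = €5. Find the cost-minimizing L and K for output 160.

Cost minimization requires the marginal rate of technical substitution to equal the input-price ratio: MP_L/MP_K = w/r.
Here MP_L/MP_K = (1/3)·(K/L)/(2/3) = 0.5·(K/L). Setting this equal to 1.28/5 = 0.256 gives K = 0.512L.
Substituting into Q = 160: 2·L^(1/3)·(0.512L)^(2/3) = 160.
Solving, L = 125 and K = 64.

L* = 125, K* = 64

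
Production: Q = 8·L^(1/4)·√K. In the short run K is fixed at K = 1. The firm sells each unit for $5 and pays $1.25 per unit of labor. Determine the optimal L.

With K = 1, MP_L = (1/4)·8·L^(-3/4)·1^(1/2) = 2·L^(-3/4).
Profit maximization for a price taker requires P·MP_L = w: 5·2·L^(-3/4) = 1.25.
So L^(-3/4) = 0.125, which gives L = 16.

L* = 16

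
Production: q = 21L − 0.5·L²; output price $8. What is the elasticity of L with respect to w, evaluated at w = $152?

ε = -9.5

From P·MP_L = w with MP_L = 21 − L, labor demand is L(w) = 21 − w/8.
dL/dw = −1/(8) = -0.125.
At w = 152, L = 2, so ε = (dL/dw)·(w/L) = (-0.125)·(152/2) = -9.5.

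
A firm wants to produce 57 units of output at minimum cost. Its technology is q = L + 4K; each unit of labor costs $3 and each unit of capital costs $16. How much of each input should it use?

The inputs are perfect substitutes, so the firm uses whichever has the lower cost per unit of output.
Cost per unit of output via L is 3; via K it is 4. L is cheaper.
Producing q = 57 with L alone: L = 57, K = 0.

L* = 57, K* = 0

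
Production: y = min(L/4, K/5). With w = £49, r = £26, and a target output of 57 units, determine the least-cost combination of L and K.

With a fixed-proportions technology, the cost-minimizing bundle uses no slack in either input: L/4 = K/5 = y.
So L = 4·57 = 228 and K = 5·57 = 285.

L* = 228, K* = 285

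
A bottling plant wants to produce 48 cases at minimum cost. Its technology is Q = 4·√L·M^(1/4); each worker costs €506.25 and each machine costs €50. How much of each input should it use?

L* = 16, M* = 81

Cost minimization requires the marginal rate of technical substitution to equal the input-price ratio: MP_L/MP_M = w/r.
Here MP_L/MP_M = (1/2)·(M/L)/(1/4) = 2·(M/L). Setting this equal to 506.25/50 = 10.125 gives M = 5.0625L.
Substituting into Q = 48: 4·L^(1/2)·(5.0625L)^(1/4) = 48.
Solving, L = 16 and M = 81.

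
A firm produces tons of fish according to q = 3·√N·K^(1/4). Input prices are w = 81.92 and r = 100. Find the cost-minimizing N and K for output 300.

N* = 625, K* = 256

Cost minimization requires the marginal rate of technical substitution to equal the input-price ratio: MP_N/MP_K = w/r.
Here MP_N/MP_K = (1/2)·(K/N)/(1/4) = 2·(K/N). Setting this equal to 81.92/100 = 0.8192 gives K = 0.4096N.
Substituting into q = 300: 3·N^(1/2)·(0.4096N)^(1/4) = 300.
Solving, N = 625 and K = 256.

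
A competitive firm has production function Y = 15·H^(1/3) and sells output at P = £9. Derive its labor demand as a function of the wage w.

H(w) = (45/w)^(3/2)

MP_H = (1/3)·15·H^(-2/3) = 5·H^(-2/3).
Setting P·MP_H = w: 45·H^(-2/3) = w.
Solving for H: H^(-2/3) = w/45, so H = (45/w)^(3/2).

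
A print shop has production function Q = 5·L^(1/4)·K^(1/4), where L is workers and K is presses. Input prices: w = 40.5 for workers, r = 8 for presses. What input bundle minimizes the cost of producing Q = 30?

Cost minimization requires the marginal rate of technical substitution to equal the input-price ratio: MP_L/MP_K = w/r.
Here MP_L/MP_K = (1/4)·(K/L)/(1/4) = (K/L). Setting this equal to 40.5/8 = 5.0625 gives K = 5.0625L.
Substituting into Q = 30: 5·L^(1/4)·(5.0625L)^(1/4) = 30.
Solving, L = 16 and K = 81.

L* = 16, K* = 81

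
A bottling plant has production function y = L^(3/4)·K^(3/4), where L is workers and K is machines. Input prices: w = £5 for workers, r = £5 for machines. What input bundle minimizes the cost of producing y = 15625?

Cost minimization requires the marginal rate of technical substitution to equal the input-price ratio: MP_L/MP_K = w/r.
Here MP_L/MP_K = (3/4)·(K/L)/(3/4) = (K/L). Setting this equal to 5/5 = 1 gives K = L.
Substituting into y = 15625: L^(3/4)·(L)^(3/4) = 15625.
Solving, L = 625 and K = 625.

L* = 625, K* = 625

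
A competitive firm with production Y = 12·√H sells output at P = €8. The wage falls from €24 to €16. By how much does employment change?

From P·MP_H = w with MP_H = 6·H^(-1/2), the labor demand is H(w) = (48/w)^(2).
At w = 24: H = 4. At w = 16: H = 9.
ΔH = 9 − 4 = 5.

ΔH = 5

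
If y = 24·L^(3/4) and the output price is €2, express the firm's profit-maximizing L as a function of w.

MP_L = (3/4)·24·L^(-1/4) = 18·L^(-1/4).
Setting P·MP_L = w: 36·L^(-1/4) = w.
Solving for L: L^(-1/4) = w/36, so L = (36/w)^(4).

L(w) = 1679616/w^(4)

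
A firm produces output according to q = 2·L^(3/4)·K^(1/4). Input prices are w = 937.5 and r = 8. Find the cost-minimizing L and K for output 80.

L* = 16, K* = 625

Cost minimization requires the marginal rate of technical substitution to equal the input-price ratio: MP_L/MP_K = w/r.
Here MP_L/MP_K = (3/4)·(K/L)/(1/4) = 3·(K/L). Setting this equal to 937.5/8 = 117.1875 gives K = 39.0625L.
Substituting into q = 80: 2·L^(3/4)·(39.0625L)^(1/4) = 80.
Solving, L = 16 and K = 625.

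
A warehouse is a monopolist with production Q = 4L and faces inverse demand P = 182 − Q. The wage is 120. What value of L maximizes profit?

Marginal revenue from the inverse demand is MR = 182 − 2Q.
The marginal product is MP_L = 4.
A monopolist hires until marginal revenue product equals the wage: MR·MP_L = w.
(182 − 8L)·4 = 120, so L = 19.

L* = 19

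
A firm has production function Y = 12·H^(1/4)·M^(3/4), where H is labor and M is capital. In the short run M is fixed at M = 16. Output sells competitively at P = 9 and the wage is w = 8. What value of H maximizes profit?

With M = 16, MP_H = (1/4)·12·H^(-3/4)·16^(3/4) = 24·H^(-3/4).
Profit maximization for a price taker requires P·MP_H = w: 9·24·H^(-3/4) = 8.
So H^(-3/4) = 1/27, which gives H = 81.

H* = 81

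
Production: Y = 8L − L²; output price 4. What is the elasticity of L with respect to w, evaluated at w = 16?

ε = -1

From P·MP_L = w with MP_L = 8 − 2L, labor demand is L(w) = (8 − w/4)/2.
dL/dw = −1/(8) = -0.125.
At w = 16, L = 2, so ε = (dL/dw)·(w/L) = (-0.125)·(16/2) = -1.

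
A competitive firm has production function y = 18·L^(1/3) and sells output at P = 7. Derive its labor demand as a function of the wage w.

L(w) = (42/w)^(3/2)

MP_L = (1/3)·18·L^(-2/3) = 6·L^(-2/3).
Setting P·MP_L = w: 42·L^(-2/3) = w.
Solving for L: L^(-2/3) = w/42, so L = (42/w)^(3/2).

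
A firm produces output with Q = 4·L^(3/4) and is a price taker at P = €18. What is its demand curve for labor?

L(w) = 8503056/w^(4)

MP_L = (3/4)·4·L^(-1/4) = 3·L^(-1/4).
Setting P·MP_L = w: 54·L^(-1/4) = w.
Solving for L: L^(-1/4) = w/54, so L = (54/w)^(4).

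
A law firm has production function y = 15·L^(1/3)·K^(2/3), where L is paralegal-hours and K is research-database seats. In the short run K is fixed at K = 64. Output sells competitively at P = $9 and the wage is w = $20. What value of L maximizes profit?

With K = 64, MP_L = (1/3)·15·L^(-2/3)·64^(2/3) = 80·L^(-2/3).
Profit maximization for a price taker requires P·MP_L = w: 9·80·L^(-2/3) = 20.
So L^(-2/3) = 1/36, which gives L = 216.

L* = 216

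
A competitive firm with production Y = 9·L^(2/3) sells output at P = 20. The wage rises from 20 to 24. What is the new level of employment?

L* = 125

From P·MP_L = w with MP_L = 6·L^(-1/3), the labor demand is L(w) = (120/w)^(3).
At w = 20: L = 216. At w = 24: L = 125.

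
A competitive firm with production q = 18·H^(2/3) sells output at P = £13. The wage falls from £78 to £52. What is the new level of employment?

From P·MP_H = w with MP_H = 12·H^(-1/3), the labor demand is H(w) = (156/w)^(3).
At w = 78: H = 8. At w = 52: H = 27.

H* = 27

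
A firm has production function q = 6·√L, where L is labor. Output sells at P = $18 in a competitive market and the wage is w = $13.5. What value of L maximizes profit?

MP_L = (1/2)·6·L^(-1/2) = 3·L^(-1/2).
Profit maximization for a price taker requires P·MP_L = w: 18·3·L^(-1/2) = 13.5.
So L^(-1/2) = 0.25, which gives L = 16.

L* = 16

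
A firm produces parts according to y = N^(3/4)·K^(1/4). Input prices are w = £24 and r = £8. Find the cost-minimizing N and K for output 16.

Cost minimization requires the marginal rate of technical substitution to equal the input-price ratio: MP_N/MP_K = w/r.
Here MP_N/MP_K = (3/4)·(K/N)/(1/4) = 3·(K/N). Setting this equal to 24/8 = 3 gives K = N.
Substituting into y = 16: N^(3/4)·(N)^(1/4) = 16.
Solving, N = 16 and K = 16.

N* = 16, K* = 16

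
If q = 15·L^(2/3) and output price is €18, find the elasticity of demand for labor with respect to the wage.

ε = -3

MP_L = (2/3)·15·L^(-1/3), so P·MP_L = w gives 180·L^(-1/3) = w.
Solving, L(w) = (180/w)^(3). This is a constant-elasticity form: L ∝ w^(−3), so ε = −3.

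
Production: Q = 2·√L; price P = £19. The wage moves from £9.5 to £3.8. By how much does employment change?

From P·MP_L = w with MP_L = L^(-1/2), the labor demand is L(w) = (19/w)^(2).
At w = 9.5: L = 4. At w = 3.8: L = 25.
ΔL = 25 − 4 = 21.

ΔL = 21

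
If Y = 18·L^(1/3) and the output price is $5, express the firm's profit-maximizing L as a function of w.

MP_L = (1/3)·18·L^(-2/3) = 6·L^(-2/3).
Setting P·MP_L = w: 30·L^(-2/3) = w.
Solving for L: L^(-2/3) = w/30, so L = (30/w)^(3/2).

L(w) = (30/w)^(3/2)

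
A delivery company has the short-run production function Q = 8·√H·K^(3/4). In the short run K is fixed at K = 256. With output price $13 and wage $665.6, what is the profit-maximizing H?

H* = 25

With K = 256, MP_H = (1/2)·8·H^(-1/2)·256^(3/4) = 256·H^(-1/2).
Profit maximization for a price taker requires P·MP_H = w: 13·256·H^(-1/2) = 665.6.
So H^(-1/2) = 0.2, which gives H = 25.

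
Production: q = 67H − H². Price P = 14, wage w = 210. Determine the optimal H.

The marginal product of H is MP_H = 67 − 2H.
A price-taking firm hires until the value of the marginal product equals the wage: P·MP_H = w, so 14·(67 − 2H) = 210.
Then 67 − 2H = 15, giving H = 26.

H* = 26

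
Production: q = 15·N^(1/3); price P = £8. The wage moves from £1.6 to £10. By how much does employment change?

ΔN = -117

From P·MP_N = w with MP_N = 5·N^(-2/3), the labor demand is N(w) = (40/w)^(3/2).
At w = 1.6: N = 125. At w = 10: N = 8.
ΔN = 8 − 125 = -117.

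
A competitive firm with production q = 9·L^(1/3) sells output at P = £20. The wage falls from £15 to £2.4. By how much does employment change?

From P·MP_L = w with MP_L = 3·L^(-2/3), the labor demand is L(w) = (60/w)^(3/2).
At w = 15: L = 8. At w = 2.4: L = 125.
ΔL = 125 − 8 = 117.

ΔL = 117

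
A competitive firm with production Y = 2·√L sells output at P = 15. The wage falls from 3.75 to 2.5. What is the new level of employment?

From P·MP_L = w with MP_L = L^(-1/2), the labor demand is L(w) = (15/w)^(2).
At w = 3.75: L = 16. At w = 2.5: L = 36.

L* = 36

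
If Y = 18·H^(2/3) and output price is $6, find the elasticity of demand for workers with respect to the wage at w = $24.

ε = -3

MP_H = (2/3)·18·H^(-1/3), so P·MP_H = w gives 72·H^(-1/3) = w.
Solving, H(w) = (72/w)^(3). This is a constant-elasticity form: H ∝ w^(−3), so ε = −3.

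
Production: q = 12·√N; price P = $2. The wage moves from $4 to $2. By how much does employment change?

From P·MP_N = w with MP_N = 6·N^(-1/2), the labor demand is N(w) = (12/w)^(2).
At w = 4: N = 9. At w = 2: N = 36.
ΔN = 36 − 9 = 27.

ΔN = 27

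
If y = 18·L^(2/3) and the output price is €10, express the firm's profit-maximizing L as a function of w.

MP_L = (2/3)·18·L^(-1/3) = 12·L^(-1/3).
Setting P·MP_L = w: 120·L^(-1/3) = w.
Solving for L: L^(-1/3) = w/120, so L = (120/w)^(3).

L(w) = 1728000/w³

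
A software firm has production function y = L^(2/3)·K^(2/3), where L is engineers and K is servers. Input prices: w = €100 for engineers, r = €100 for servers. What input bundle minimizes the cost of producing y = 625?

L* = 125, K* = 125

Cost minimization requires the marginal rate of technical substitution to equal the input-price ratio: MP_L/MP_K = w/r.
Here MP_L/MP_K = (2/3)·(K/L)/(2/3) = (K/L). Setting this equal to 100/100 = 1 gives K = L.
Substituting into y = 625: L^(2/3)·(L)^(2/3) = 625.
Solving, L = 125 and K = 125.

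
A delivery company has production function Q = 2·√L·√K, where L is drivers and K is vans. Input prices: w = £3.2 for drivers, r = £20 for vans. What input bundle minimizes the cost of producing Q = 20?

L* = 25, K* = 4

Cost minimization requires the marginal rate of technical substitution to equal the input-price ratio: MP_L/MP_K = w/r.
Here MP_L/MP_K = (1/2)·(K/L)/(1/2) = (K/L). Setting this equal to 3.2/20 = 0.16 gives K = 0.16L.
Substituting into Q = 20: 2·L^(1/2)·(0.16L)^(1/2) = 20.
Solving, L = 25 and K = 4.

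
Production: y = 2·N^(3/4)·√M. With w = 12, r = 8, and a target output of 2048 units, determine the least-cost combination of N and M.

N* = 256, M* = 256

Cost minimization requires the marginal rate of technical substitution to equal the input-price ratio: MP_N/MP_M = w/r.
Here MP_N/MP_M = (3/4)·(M/N)/(1/2) = 1.5·(M/N). Setting this equal to 12/8 = 1.5 gives M = N.
Substituting into y = 2048: 2·N^(3/4)·(N)^(1/2) = 2048.
Solving, N = 256 and M = 256.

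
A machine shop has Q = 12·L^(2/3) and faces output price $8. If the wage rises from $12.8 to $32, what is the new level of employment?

L* = 8

From P·MP_L = w with MP_L = 8·L^(-1/3), the labor demand is L(w) = (64/w)^(3).
At w = 12.8: L = 125. At w = 32: L = 8.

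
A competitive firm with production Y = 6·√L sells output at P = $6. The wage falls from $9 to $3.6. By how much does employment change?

ΔL = 21

From P·MP_L = w with MP_L = 3·L^(-1/2), the labor demand is L(w) = (18/w)^(2).
At w = 9: L = 4. At w = 3.6: L = 25.
ΔL = 25 − 4 = 21.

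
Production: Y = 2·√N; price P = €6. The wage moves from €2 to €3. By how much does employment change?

ΔN = -5

From P·MP_N = w with MP_N = N^(-1/2), the labor demand is N(w) = (6/w)^(2).
At w = 2: N = 9. At w = 3: N = 4.
ΔN = 4 − 9 = -5.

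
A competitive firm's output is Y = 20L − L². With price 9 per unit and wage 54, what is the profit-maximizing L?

L* = 7

The marginal product of L is MP_L = 20 − 2L.
A price-taking firm hires until the value of the marginal product equals the wage: P·MP_L = w, so 9·(20 − 2L) = 54.
Then 20 − 2L = 6, giving L = 7.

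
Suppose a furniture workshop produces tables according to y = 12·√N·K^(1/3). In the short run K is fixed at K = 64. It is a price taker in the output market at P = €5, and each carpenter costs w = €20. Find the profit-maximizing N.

With K = 64, MP_N = (1/2)·12·N^(-1/2)·64^(1/3) = 24·N^(-1/2).
Profit maximization for a price taker requires P·MP_N = w: 5·24·N^(-1/2) = 20.
So N^(-1/2) = 1/6, which gives N = 36.

N* = 36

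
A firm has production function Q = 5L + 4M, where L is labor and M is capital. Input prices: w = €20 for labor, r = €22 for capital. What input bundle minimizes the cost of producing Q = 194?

L* = 38.8, M* = 0

The inputs are perfect substitutes, so the firm uses whichever has the lower cost per unit of output.
Cost per unit of output via L is w/5 = 4; via M it is r/4 = 5.5. L is cheaper.
Producing Q = 194 with L alone: L = 38.8, M = 0.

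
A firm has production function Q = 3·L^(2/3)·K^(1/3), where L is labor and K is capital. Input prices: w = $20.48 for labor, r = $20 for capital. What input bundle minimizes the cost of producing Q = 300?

L* = 125, K* = 64

Cost minimization requires the marginal rate of technical substitution to equal the input-price ratio: MP_L/MP_K = w/r.
Here MP_L/MP_K = (2/3)·(K/L)/(1/3) = 2·(K/L). Setting this equal to 20.48/20 = 1.024 gives K = 0.512L.
Substituting into Q = 300: 3·L^(2/3)·(0.512L)^(1/3) = 300.
Solving, L = 125 and K = 64.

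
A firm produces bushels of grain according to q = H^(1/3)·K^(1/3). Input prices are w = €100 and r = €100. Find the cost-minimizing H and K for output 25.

Cost minimization requires the marginal rate of technical substitution to equal the input-price ratio: MP_H/MP_K = w/r.
Here MP_H/MP_K = (1/3)·(K/H)/(1/3) = (K/H). Setting this equal to 100/100 = 1 gives K = H.
Substituting into q = 25: H^(1/3)·(H)^(1/3) = 25.
Solving, H = 125 and K = 125.

H* = 125, K* = 125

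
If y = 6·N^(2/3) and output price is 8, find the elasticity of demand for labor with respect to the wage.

MP_N = (2/3)·6·N^(-1/3), so P·MP_N = w gives 32·N^(-1/3) = w.
Solving, N(w) = (32/w)^(3). This is a constant-elasticity form: N ∝ w^(−3), so ε = −3.

ε = -3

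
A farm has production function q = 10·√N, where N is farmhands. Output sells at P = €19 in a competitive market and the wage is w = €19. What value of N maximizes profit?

N* = 25

MP_N = (1/2)·10·N^(-1/2) = 5·N^(-1/2).
Profit maximization for a price taker requires P·MP_N = w: 19·5·N^(-1/2) = 19.
So N^(-1/2) = 0.2, which gives N = 25.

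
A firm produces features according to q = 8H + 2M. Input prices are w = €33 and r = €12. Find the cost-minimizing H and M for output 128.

H* = 16, M* = 0

The inputs are perfect substitutes, so the firm uses whichever has the lower cost per unit of output.
Cost per unit of output via H is w/8 = 4.125; via M it is r/2 = 6. H is cheaper.
Producing q = 128 with H alone: H = 16, M = 0.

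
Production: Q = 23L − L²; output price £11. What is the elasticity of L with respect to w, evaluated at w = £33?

From P·MP_L = w with MP_L = 23 − 2L, labor demand is L(w) = (23 − w/11)/2.
dL/dw = −1/(22) = -1/22.
At w = 33, L = 10, so ε = (dL/dw)·(w/L) = (-1/22)·(33/10) = -0.15.

ε = -0.15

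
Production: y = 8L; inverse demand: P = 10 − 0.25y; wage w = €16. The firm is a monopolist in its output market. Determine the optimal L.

Marginal revenue from the inverse demand is MR = 10 − 0.5y.
The marginal product is MP_L = 8.
A monopolist hires until marginal revenue product equals the wage: MR·MP_L = w.
(10 − 4L)·8 = 16, so L = 2.

L* = 2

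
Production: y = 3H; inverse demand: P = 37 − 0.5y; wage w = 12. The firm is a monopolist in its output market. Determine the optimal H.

Marginal revenue from the inverse demand is MR = 37 − y.
The marginal product is MP_H = 3.
A monopolist hires until marginal revenue product equals the wage: MR·MP_H = w.
(37 − 3H)·3 = 12, so H = 11.

H* = 11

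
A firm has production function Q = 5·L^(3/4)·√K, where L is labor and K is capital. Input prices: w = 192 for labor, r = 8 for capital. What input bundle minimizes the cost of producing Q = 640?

L* = 16, K* = 256

Cost minimization requires the marginal rate of technical substitution to equal the input-price ratio: MP_L/MP_K = w/r.
Here MP_L/MP_K = (3/4)·(K/L)/(1/2) = 1.5·(K/L). Setting this equal to 192/8 = 24 gives K = 16L.
Substituting into Q = 640: 5·L^(3/4)·(16L)^(1/2) = 640.
Solving, L = 16 and K = 256.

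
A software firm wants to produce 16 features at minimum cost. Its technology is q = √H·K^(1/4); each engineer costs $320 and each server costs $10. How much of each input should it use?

Cost minimization requires the marginal rate of technical substitution to equal the input-price ratio: MP_H/MP_K = w/r.
Here MP_H/MP_K = (1/2)·(K/H)/(1/4) = 2·(K/H). Setting this equal to 320/10 = 32 gives K = 16H.
Substituting into q = 16: H^(1/2)·(16H)^(1/4) = 16.
Solving, H = 16 and K = 256.

H* = 16, K* = 256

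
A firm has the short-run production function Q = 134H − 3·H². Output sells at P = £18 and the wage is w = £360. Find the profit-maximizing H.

The marginal product of H is MP_H = 134 − 6H.
A price-taking firm hires until the value of the marginal product equals the wage: P·MP_H = w, so 18·(134 − 6H) = 360.
Then 134 − 6H = 20, giving H = 19.

H* = 19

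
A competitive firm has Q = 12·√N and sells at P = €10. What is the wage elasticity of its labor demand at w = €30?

MP_N = (1/2)·12·N^(-1/2), so P·MP_N = w gives 60·N^(-1/2) = w.
Solving, N(w) = (60/w)^(2). This is a constant-elasticity form: N ∝ w^(−2), so ε = −2.

ε = -2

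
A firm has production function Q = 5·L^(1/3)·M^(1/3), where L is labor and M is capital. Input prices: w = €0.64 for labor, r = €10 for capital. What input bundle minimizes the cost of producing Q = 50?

L* = 125, M* = 8

Cost minimization requires the marginal rate of technical substitution to equal the input-price ratio: MP_L/MP_M = w/r.
Here MP_L/MP_M = (1/3)·(M/L)/(1/3) = (M/L). Setting this equal to 0.64/10 = 0.064 gives M = 0.064L.
Substituting into Q = 50: 5·L^(1/3)·(0.064L)^(1/3) = 50.
Solving, L = 125 and M = 8.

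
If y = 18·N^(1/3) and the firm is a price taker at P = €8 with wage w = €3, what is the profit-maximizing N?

N* = 64

MP_N = (1/3)·18·N^(-2/3) = 6·N^(-2/3).
Profit maximization for a price taker requires P·MP_N = w: 8·6·N^(-2/3) = 3.
So N^(-2/3) = 0.0625, which gives N = 64.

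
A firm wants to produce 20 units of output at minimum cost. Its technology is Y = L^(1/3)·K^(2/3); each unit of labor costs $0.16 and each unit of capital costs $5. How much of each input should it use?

Cost minimization requires the marginal rate of technical substitution to equal the input-price ratio: MP_L/MP_K = w/r.
Here MP_L/MP_K = (1/3)·(K/L)/(2/3) = 0.5·(K/L). Setting this equal to 0.16/5 = 0.032 gives K = 0.064L.
Substituting into Y = 20: L^(1/3)·(0.064L)^(2/3) = 20.
Solving, L = 125 and K = 8.

L* = 125, K* = 8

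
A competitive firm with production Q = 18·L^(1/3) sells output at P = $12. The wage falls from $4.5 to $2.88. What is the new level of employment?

L* = 125

From P·MP_L = w with MP_L = 6·L^(-2/3), the labor demand is L(w) = (72/w)^(3/2).
At w = 4.5: L = 64. At w = 2.88: L = 125.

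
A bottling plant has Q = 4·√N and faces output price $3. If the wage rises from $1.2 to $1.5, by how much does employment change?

From P·MP_N = w with MP_N = 2·N^(-1/2), the labor demand is N(w) = (6/w)^(2).
At w = 1.2: N = 25. At w = 1.5: N = 16.
ΔN = 16 − 25 = -9.

ΔN = -9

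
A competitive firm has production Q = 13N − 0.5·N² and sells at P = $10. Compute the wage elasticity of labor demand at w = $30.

From P·MP_N = w with MP_N = 13 − N, labor demand is N(w) = 13 − w/10.
dN/dw = −1/(10) = -0.1.
At w = 30, N = 10, so ε = (dN/dw)·(w/N) = (-0.1)·(30/10) = -0.3.

ε = -0.3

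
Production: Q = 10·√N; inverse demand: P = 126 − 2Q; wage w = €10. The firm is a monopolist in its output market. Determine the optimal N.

N* = 9

Marginal revenue from the inverse demand is MR = 126 − 4Q.
The marginal product is MP_N = 5·N^(-1/2).
A monopolist hires until marginal revenue product equals the wage: MR·MP_N = w.
At N, Q = 10·√N. Substituting and solving: (126 − 40·√N)·5·N^(-1/2) = 10 gives N = 9.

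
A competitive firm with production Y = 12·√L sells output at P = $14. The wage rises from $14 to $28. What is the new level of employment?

From P·MP_L = w with MP_L = 6·L^(-1/2), the labor demand is L(w) = (84/w)^(2).
At w = 14: L = 36. At w = 28: L = 9.

L* = 9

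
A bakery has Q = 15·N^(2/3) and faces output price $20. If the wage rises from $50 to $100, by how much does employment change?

From P·MP_N = w with MP_N = 10·N^(-1/3), the labor demand is N(w) = (200/w)^(3).
At w = 50: N = 64. At w = 100: N = 8.
ΔN = 8 − 64 = -56.

ΔN = -56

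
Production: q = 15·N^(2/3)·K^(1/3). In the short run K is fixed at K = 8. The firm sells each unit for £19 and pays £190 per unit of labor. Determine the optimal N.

With K = 8, MP_N = (2/3)·15·N^(-1/3)·8^(1/3) = 20·N^(-1/3).
Profit maximization for a price taker requires P·MP_N = w: 19·20·N^(-1/3) = 190.
So N^(-1/3) = 0.5, which gives N = 8.

N* = 8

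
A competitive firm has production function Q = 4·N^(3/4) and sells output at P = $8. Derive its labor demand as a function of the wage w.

N(w) = 331776/w^(4)

MP_N = (3/4)·4·N^(-1/4) = 3·N^(-1/4).
Setting P·MP_N = w: 24·N^(-1/4) = w.
Solving for N: N^(-1/4) = w/24, so N = (24/w)^(4).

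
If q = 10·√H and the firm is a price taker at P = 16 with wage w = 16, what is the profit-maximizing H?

H* = 25

MP_H = (1/2)·10·H^(-1/2) = 5·H^(-1/2).
Profit maximization for a price taker requires P·MP_H = w: 16·5·H^(-1/2) = 16.
So H^(-1/2) = 0.2, which gives H = 25.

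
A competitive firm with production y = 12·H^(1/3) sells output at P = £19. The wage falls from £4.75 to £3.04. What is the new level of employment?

H* = 125

From P·MP_H = w with MP_H = 4·H^(-2/3), the labor demand is H(w) = (76/w)^(3/2).
At w = 4.75: H = 64. At w = 3.04: H = 125.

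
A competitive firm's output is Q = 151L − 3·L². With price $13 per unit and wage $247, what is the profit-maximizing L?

L* = 22

The marginal product of L is MP_L = 151 − 6L.
A price-taking firm hires until the value of the marginal product equals the wage: P·MP_L = w, so 13·(151 − 6L) = 247.
Then 151 − 6L = 19, giving L = 22.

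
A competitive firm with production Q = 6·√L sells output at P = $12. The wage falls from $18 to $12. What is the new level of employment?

From P·MP_L = w with MP_L = 3·L^(-1/2), the labor demand is L(w) = (36/w)^(2).
At w = 18: L = 4. At w = 12: L = 9.

L* = 9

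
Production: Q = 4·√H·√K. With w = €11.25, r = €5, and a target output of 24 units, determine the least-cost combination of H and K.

Cost minimization requires the marginal rate of technical substitution to equal the input-price ratio: MP_H/MP_K = w/r.
Here MP_H/MP_K = (1/2)·(K/H)/(1/2) = (K/H). Setting this equal to 11.25/5 = 2.25 gives K = 2.25H.
Substituting into Q = 24: 4·H^(1/2)·(2.25H)^(1/2) = 24.
Solving, H = 4 and K = 9.

H* = 4, K* = 9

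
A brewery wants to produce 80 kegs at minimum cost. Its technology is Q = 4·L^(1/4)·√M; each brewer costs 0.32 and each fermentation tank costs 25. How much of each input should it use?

L* = 625, M* = 16

Cost minimization requires the marginal rate of technical substitution to equal the input-price ratio: MP_L/MP_M = w/r.
Here MP_L/MP_M = (1/4)·(M/L)/(1/2) = 0.5·(M/L). Setting this equal to 0.32/25 = 0.0128 gives M = 0.0256L.
Substituting into Q = 80: 4·L^(1/4)·(0.0256L)^(1/2) = 80.
Solving, L = 625 and M = 16.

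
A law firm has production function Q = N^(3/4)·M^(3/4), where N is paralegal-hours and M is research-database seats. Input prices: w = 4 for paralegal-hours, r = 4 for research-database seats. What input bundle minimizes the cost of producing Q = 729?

Cost minimization requires the marginal rate of technical substitution to equal the input-price ratio: MP_N/MP_M = w/r.
Here MP_N/MP_M = (3/4)·(M/N)/(3/4) = (M/N). Setting this equal to 4/4 = 1 gives M = N.
Substituting into Q = 729: N^(3/4)·(N)^(3/4) = 729.
Solving, N = 81 and M = 81.

N* = 81, M* = 81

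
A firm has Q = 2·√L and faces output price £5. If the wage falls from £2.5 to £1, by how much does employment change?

From P·MP_L = w with MP_L = L^(-1/2), the labor demand is L(w) = (5/w)^(2).
At w = 2.5: L = 4. At w = 1: L = 25.
ΔL = 25 − 4 = 21.

ΔL = 21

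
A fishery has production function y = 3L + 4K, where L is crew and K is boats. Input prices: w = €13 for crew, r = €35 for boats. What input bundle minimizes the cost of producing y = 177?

L* = 59, K* = 0

The inputs are perfect substitutes, so the firm uses whichever has the lower cost per unit of output.
Cost per unit of output via L is w/3 = 13/3; via K it is r/4 = 8.75. L is cheaper.
Producing y = 177 with L alone: L = 59, K = 0.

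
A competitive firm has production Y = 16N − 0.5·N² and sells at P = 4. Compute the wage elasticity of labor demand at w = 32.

ε = -1

From P·MP_N = w with MP_N = 16 − N, labor demand is N(w) = 16 − w/4.
dN/dw = −1/(4) = -0.25.
At w = 32, N = 8, so ε = (dN/dw)·(w/N) = (-0.25)·(32/8) = -1.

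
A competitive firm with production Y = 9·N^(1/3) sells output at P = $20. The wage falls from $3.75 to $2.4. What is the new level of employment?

From P·MP_N = w with MP_N = 3·N^(-2/3), the labor demand is N(w) = (60/w)^(3/2).
At w = 3.75: N = 64. At w = 2.4: N = 125.

N* = 125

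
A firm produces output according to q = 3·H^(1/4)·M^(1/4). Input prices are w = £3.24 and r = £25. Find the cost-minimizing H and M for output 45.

Cost minimization requires the marginal rate of technical substitution to equal the input-price ratio: MP_H/MP_M = w/r.
Here MP_H/MP_M = (1/4)·(M/H)/(1/4) = (M/H). Setting this equal to 3.24/25 = 0.1296 gives M = 0.1296H.
Substituting into q = 45: 3·H^(1/4)·(0.1296H)^(1/4) = 45.
Solving, H = 625 and M = 81.

H* = 625, M* = 81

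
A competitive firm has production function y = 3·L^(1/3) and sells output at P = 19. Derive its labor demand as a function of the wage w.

L(w) = (19/w)^(3/2)

MP_L = (1/3)·3·L^(-2/3) = L^(-2/3).
Setting P·MP_L = w: 19·L^(-2/3) = w.
Solving for L: L^(-2/3) = w/19, so L = (19/w)^(3/2).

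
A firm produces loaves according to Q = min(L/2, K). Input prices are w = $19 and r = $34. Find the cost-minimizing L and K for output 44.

With a fixed-proportions technology, the cost-minimizing bundle uses no slack in either input: L/2 = K = Q.
So L = 2·44 = 88 and K = 44.

L* = 88, K* = 44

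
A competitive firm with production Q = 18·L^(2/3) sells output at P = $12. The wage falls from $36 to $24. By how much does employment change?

From P·MP_L = w with MP_L = 12·L^(-1/3), the labor demand is L(w) = (144/w)^(3).
At w = 36: L = 64. At w = 24: L = 216.
ΔL = 216 − 64 = 152.

ΔL = 152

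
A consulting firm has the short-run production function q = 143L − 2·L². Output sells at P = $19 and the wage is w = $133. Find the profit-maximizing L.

The marginal product of L is MP_L = 143 − 4L.
A price-taking firm hires until the value of the marginal product equals the wage: P·MP_L = w, so 19·(143 − 4L) = 133.
Then 143 − 4L = 7, giving L = 34.

L* = 34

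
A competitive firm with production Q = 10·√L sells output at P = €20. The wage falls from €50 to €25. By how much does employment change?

From P·MP_L = w with MP_L = 5·L^(-1/2), the labor demand is L(w) = (100/w)^(2).
At w = 50: L = 4. At w = 25: L = 16.
ΔL = 16 − 4 = 12.

ΔL = 12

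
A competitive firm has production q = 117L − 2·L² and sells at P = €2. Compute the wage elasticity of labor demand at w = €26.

From P·MP_L = w with MP_L = 117 − 4L, labor demand is L(w) = (117 − w/2)/4.
dL/dw = −1/(8) = -0.125.
At w = 26, L = 26, so ε = (dL/dw)·(w/L) = (-0.125)·(26/26) = -0.125.

ε = -0.125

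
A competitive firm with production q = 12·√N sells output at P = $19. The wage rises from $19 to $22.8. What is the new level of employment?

N* = 25

From P·MP_N = w with MP_N = 6·N^(-1/2), the labor demand is N(w) = (114/w)^(2).
At w = 19: N = 36. At w = 22.8: N = 25.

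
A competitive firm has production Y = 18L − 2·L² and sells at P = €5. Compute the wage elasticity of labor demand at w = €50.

From P·MP_L = w with MP_L = 18 − 4L, labor demand is L(w) = (18 − w/5)/4.
dL/dw = −1/(20) = -0.05.
At w = 50, L = 2, so ε = (dL/dw)·(w/L) = (-0.05)·(50/2) = -1.25.

ε = -1.25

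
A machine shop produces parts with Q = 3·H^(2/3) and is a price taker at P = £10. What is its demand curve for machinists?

H(w) = 8000/w³

MP_H = (2/3)·3·H^(-1/3) = 2·H^(-1/3).
Setting P·MP_H = w: 20·H^(-1/3) = w.
Solving for H: H^(-1/3) = w/20, so H = (20/w)^(3).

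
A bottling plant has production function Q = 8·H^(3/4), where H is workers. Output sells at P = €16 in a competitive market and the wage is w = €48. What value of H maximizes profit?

MP_H = (3/4)·8·H^(-1/4) = 6·H^(-1/4).
Profit maximization for a price taker requires P·MP_H = w: 16·6·H^(-1/4) = 48.
So H^(-1/4) = 0.5, which gives H = 16.

H* = 16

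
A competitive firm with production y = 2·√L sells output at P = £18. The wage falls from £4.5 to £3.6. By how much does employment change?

From P·MP_L = w with MP_L = L^(-1/2), the labor demand is L(w) = (18/w)^(2).
At w = 4.5: L = 16. At w = 3.6: L = 25.
ΔL = 25 − 16 = 9.

ΔL = 9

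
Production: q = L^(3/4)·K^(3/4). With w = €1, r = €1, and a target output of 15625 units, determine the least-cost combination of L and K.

Cost minimization requires the marginal rate of technical substitution to equal the input-price ratio: MP_L/MP_K = w/r.
Here MP_L/MP_K = (3/4)·(K/L)/(3/4) = (K/L). Setting this equal to 1/1 = 1 gives K = L.
Substituting into q = 15625: L^(3/4)·(L)^(3/4) = 15625.
Solving, L = 625 and K = 625.

L* = 625, K* = 625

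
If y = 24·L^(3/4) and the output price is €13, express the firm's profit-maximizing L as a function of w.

MP_L = (3/4)·24·L^(-1/4) = 18·L^(-1/4).
Setting P·MP_L = w: 234·L^(-1/4) = w.
Solving for L: L^(-1/4) = w/234, so L = (234/w)^(4).

L(w) = (234/w)^(4)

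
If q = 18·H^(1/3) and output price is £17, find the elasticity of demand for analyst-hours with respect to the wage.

ε = -1.5

MP_H = (1/3)·18·H^(-2/3), so P·MP_H = w gives 102·H^(-2/3) = w.
Solving, H(w) = (102/w)^(3/2). This is a constant-elasticity form: H ∝ w^(−3/2), so ε = −3/2.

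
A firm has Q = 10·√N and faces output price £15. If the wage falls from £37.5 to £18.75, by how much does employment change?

From P·MP_N = w with MP_N = 5·N^(-1/2), the labor demand is N(w) = (75/w)^(2).
At w = 37.5: N = 4. At w = 18.75: N = 16.
ΔN = 16 − 4 = 12.

ΔN = 12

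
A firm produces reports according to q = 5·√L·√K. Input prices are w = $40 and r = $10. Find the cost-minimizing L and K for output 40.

Cost minimization requires the marginal rate of technical substitution to equal the input-price ratio: MP_L/MP_K = w/r.
Here MP_L/MP_K = (1/2)·(K/L)/(1/2) = (K/L). Setting this equal to 40/10 = 4 gives K = 4L.
Substituting into q = 40: 5·L^(1/2)·(4L)^(1/2) = 40.
Solving, L = 4 and K = 16.

L* = 4, K* = 16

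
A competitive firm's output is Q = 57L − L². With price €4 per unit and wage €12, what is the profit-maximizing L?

L* = 27

The marginal product of L is MP_L = 57 − 2L.
A price-taking firm hires until the value of the marginal product equals the wage: P·MP_L = w, so 4·(57 − 2L) = 12.
Then 57 − 2L = 3, giving L = 27.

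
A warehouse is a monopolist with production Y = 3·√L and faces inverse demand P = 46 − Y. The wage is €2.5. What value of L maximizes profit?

Marginal revenue from the inverse demand is MR = 46 − 2Y.
The marginal product is MP_L = 1.5·L^(-1/2).
A monopolist hires until marginal revenue product equals the wage: MR·MP_L = w.
At L, Y = 3·√L. Substituting and solving: (46 − 6·√L)·1.5·L^(-1/2) = 2.5 gives L = 36.

L* = 36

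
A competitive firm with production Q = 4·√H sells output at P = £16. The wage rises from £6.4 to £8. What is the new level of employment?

From P·MP_H = w with MP_H = 2·H^(-1/2), the labor demand is H(w) = (32/w)^(2).
At w = 6.4: H = 25. At w = 8: H = 16.

H* = 16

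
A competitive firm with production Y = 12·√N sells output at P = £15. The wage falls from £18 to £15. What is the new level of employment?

From P·MP_N = w with MP_N = 6·N^(-1/2), the labor demand is N(w) = (90/w)^(2).
At w = 18: N = 25. At w = 15: N = 36.

N* = 36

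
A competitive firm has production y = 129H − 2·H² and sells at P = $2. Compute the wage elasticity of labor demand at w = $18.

From P·MP_H = w with MP_H = 129 − 4H, labor demand is H(w) = (129 − w/2)/4.
dH/dw = −1/(8) = -0.125.
At w = 18, H = 30, so ε = (dH/dw)·(w/H) = (-0.125)·(18/30) = -0.075.

ε = -0.075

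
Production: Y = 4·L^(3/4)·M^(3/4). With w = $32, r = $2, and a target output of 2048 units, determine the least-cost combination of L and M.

L* = 16, M* = 256

Cost minimization requires the marginal rate of technical substitution to equal the input-price ratio: MP_L/MP_M = w/r.
Here MP_L/MP_M = (3/4)·(M/L)/(3/4) = (M/L). Setting this equal to 32/2 = 16 gives M = 16L.
Substituting into Y = 2048: 4·L^(3/4)·(16L)^(3/4) = 2048.
Solving, L = 16 and M = 256.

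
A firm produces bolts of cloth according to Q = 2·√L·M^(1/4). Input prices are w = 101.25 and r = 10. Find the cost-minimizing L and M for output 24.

L* = 16, M* = 81

Cost minimization requires the marginal rate of technical substitution to equal the input-price ratio: MP_L/MP_M = w/r.
Here MP_L/MP_M = (1/2)·(M/L)/(1/4) = 2·(M/L). Setting this equal to 101.25/10 = 10.125 gives M = 5.0625L.
Substituting into Q = 24: 2·L^(1/2)·(5.0625L)^(1/4) = 24.
Solving, L = 16 and M = 81.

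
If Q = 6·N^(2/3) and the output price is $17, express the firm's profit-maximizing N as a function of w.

N(w) = 314432/w³

MP_N = (2/3)·6·N^(-1/3) = 4·N^(-1/3).
Setting P·MP_N = w: 68·N^(-1/3) = w.
Solving for N: N^(-1/3) = w/68, so N = (68/w)^(3).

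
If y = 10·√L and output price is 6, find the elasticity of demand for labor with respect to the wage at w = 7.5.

ε = -2

MP_L = (1/2)·10·L^(-1/2), so P·MP_L = w gives 30·L^(-1/2) = w.
Solving, L(w) = (30/w)^(2). This is a constant-elasticity form: L ∝ w^(−2), so ε = −2.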